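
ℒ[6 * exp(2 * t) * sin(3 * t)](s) 18/((s - 2) ^2 + 9) 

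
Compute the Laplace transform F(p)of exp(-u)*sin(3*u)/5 3/(5*((p + 1)^2 + 9))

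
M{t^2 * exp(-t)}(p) gamma(p + 2)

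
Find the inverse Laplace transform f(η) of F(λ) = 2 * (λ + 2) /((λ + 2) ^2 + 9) 2 * exp(-2 * η) * cos(3 * η) 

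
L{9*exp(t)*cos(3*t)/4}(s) 9*(s - 1)/(4*((s - 1)^2 + 9))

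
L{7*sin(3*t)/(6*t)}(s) 7*atan(3/s)/6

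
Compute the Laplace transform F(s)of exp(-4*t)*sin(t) 1/((s + 4)^2 + 1)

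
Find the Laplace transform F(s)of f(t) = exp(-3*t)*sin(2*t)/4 1/(2*((s + 3)^2 + 4))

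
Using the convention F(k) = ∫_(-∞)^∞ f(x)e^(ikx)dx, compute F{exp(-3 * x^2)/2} sqrt(3) * sqrt(pi) * exp(-k^2/12)/6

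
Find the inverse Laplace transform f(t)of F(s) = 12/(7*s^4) 2*t^3/7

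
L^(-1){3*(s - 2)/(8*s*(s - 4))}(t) 3*exp(2*t)*cosh(2*t)/8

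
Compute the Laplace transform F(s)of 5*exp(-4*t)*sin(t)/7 5/(7*((s + 4)^2 + 1))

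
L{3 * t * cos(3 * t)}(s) 3 * (s^2 - 9)/(s^2 + 9)^2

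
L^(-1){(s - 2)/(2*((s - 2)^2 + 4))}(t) exp(2*t)*cos(2*t)/2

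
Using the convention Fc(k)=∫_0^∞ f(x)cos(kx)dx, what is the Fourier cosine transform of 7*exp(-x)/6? 7/(6*(k^2 + 1))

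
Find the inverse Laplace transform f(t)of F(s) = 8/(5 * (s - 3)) 8 * exp(3 * t)/5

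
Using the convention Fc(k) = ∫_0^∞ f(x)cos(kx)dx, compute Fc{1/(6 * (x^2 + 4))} pi * exp(-2 * k)/24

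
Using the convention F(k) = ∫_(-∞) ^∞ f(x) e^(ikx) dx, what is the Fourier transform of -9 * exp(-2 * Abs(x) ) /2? -18/(k^2+4) 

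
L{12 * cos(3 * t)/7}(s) 12 * s/(7 * (s^2 + 9))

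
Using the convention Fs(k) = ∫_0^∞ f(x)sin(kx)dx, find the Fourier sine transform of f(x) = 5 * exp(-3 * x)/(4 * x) 5 * atan(k/3)/4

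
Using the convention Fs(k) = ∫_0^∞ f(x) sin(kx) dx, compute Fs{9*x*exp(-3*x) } 54*k/(k^2 + 9) ^2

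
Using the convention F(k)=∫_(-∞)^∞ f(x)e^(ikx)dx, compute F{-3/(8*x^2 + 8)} -3*pi*exp(-Abs(k))/8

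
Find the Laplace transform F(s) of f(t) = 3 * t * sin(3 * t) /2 9 * s/(s^2 + 9) ^2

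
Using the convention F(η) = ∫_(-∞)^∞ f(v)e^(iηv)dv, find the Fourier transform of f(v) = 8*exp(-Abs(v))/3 16/(3*(η^2+1))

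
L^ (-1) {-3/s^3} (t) -3*t^2/2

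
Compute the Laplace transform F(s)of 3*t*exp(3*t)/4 3/(4*(s - 3)^2)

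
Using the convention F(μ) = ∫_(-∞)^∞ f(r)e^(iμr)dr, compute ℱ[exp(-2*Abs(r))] 4/(μ^2 + 4)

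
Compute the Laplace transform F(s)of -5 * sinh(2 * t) -10/(s^2 - 4)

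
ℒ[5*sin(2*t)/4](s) 5/(2*(s^2 + 4))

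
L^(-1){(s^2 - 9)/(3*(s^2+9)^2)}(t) t*cos(3*t)/3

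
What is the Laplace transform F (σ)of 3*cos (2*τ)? 3*σ/ (σ^2+4)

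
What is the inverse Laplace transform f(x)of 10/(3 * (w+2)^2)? 10 * x * exp(-2 * x)/3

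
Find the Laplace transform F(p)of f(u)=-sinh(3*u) -3/(p^2 - 9)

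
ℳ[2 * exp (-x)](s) 2 * gamma (s)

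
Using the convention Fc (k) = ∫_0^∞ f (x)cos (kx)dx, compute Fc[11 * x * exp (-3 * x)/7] 11 * (9 - k^2)/ (7 * (k^2+9)^2)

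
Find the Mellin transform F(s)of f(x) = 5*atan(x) -5*pi*sec(pi*s/2)/(2*s)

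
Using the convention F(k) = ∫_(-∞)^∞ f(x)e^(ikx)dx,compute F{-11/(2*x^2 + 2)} -11*pi*exp(-Abs(k))/2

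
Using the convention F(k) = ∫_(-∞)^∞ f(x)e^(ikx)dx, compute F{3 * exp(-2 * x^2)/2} 3 * sqrt(2) * sqrt(pi) * exp(-k^2/8)/4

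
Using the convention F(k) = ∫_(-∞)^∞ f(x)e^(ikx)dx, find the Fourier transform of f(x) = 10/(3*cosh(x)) 10*pi/(3*cosh(pi*k/2))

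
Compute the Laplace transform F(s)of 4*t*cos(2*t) 4*(s^2-4)/(s^2 + 4)^2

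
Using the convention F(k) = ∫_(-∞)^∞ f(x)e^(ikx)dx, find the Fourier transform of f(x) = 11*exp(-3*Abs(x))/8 33/(4*(k^2 + 9))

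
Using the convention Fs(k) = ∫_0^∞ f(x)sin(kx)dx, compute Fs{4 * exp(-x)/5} 4 * k/(5 * (k^2 + 1))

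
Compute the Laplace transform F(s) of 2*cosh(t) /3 2*s/(3*(s^2 - 1) ) 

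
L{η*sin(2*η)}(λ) 4*λ/(λ^2 + 4)^2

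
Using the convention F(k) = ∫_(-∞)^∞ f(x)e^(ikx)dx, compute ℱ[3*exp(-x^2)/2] 3*sqrt(pi)*exp(-k^2/4)/2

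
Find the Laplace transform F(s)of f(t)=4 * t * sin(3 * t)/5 24 * s/(5 * (s^2 + 9)^2)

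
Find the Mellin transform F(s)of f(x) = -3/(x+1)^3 -3*pi*(s - 2)*(s - 1)/(2*sin(pi*s))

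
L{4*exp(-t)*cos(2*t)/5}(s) 4*(s + 1)/(5*((s + 1)^2 + 4))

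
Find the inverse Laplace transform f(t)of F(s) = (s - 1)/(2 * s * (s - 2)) exp(t) * cosh(t)/2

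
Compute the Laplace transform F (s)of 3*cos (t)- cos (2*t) 3*s/ (s^2 + 1)- s/ (s^2 + 4)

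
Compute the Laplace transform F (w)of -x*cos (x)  (1 - w^2)/ (w^2 + 1)^2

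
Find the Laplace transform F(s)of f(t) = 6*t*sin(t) 12*s/(s^2 + 1)^2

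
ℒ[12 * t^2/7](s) 24/(7 * s^3)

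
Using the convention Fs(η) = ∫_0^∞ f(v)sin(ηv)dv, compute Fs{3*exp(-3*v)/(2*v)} 3*atan(η/3)/2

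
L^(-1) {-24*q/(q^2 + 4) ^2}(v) -6*v*sin(2*v) 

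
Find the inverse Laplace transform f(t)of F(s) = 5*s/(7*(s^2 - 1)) 5*cosh(t)/7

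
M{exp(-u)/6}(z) gamma(z)/6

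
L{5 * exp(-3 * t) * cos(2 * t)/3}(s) 5 * (s + 3)/(3 * ((s + 3)^2 + 4))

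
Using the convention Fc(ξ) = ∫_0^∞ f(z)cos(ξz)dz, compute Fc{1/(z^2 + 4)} pi*exp(-2*ξ)/4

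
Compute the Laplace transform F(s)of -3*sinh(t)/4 -3/(4*s^2 - 4)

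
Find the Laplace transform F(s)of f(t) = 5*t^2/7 10/(7*s^3)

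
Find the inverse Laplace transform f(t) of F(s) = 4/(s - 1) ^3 2 * t^2 * exp(t) 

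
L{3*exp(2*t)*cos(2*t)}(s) 3*(s - 2)/((s - 2)^2 + 4)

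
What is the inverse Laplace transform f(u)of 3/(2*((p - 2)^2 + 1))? 3*exp(2*u)*sin(u)/2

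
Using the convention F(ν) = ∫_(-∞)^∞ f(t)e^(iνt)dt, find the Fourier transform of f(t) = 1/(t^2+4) pi * exp(-2 * Abs(ν))/2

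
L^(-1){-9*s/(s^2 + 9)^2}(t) -3*t*sin(3*t)/2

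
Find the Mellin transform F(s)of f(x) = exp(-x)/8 gamma(s)/8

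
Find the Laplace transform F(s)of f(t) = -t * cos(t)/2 (1 - s^2)/(2 * (s^2 + 1)^2)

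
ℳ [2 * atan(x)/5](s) -pi * sec(pi * s/2)/(5 * s)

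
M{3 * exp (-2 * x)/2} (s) 3 * gamma (s)/ (2 * 2^s)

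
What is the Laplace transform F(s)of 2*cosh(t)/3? 2*s/(3*(s^2 - 1))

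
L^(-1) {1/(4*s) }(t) 1/4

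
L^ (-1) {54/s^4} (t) 9*t^3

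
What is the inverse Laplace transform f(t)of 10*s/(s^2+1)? 10*cos(t)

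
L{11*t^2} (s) 22/s^3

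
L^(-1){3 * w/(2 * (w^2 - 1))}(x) 3 * cosh(x)/2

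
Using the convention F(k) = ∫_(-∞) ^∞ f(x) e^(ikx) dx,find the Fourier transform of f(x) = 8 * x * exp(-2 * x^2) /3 sqrt(2) * I * sqrt(pi) * k * exp(-k^2/8) /3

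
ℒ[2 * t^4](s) 48/s^5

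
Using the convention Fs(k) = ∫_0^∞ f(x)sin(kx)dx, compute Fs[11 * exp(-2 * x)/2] 11 * k/(2 * (k^2 + 4))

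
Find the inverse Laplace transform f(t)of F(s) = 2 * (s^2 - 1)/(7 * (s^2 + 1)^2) 2 * t * cos(t)/7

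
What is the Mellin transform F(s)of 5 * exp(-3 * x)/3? 5 * gamma(s)/(3 * 3^s)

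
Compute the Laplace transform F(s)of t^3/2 3/s^4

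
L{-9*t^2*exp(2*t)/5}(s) -18/(5*(s - 2)^3)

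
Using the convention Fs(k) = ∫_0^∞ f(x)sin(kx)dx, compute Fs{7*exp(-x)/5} 7*k/(5*(k^2+1))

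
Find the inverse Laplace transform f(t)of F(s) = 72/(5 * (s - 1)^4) 12 * t^3 * exp(t)/5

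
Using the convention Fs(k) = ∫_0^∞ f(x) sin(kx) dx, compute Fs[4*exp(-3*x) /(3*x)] 4*atan(k/3) /3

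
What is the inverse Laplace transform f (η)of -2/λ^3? -η^2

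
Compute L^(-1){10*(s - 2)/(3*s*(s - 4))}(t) 10*exp(2*t)*cosh(2*t)/3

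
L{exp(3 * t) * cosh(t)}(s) (s - 3)/((s - 3)^2 - 1)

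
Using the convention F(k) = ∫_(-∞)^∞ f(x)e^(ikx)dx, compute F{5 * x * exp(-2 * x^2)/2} 5 * sqrt(2) * I * sqrt(pi) * k * exp(-k^2/8)/16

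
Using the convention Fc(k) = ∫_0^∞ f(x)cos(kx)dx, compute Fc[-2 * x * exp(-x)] 2 * (k^2 - 1)/(k^2 + 1)^2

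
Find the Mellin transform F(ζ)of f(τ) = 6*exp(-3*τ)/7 6*gamma(ζ)/(7*3^ζ)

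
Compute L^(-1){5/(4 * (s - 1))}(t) 5 * exp(t)/4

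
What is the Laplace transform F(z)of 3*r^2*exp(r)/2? 3/(z - 1)^3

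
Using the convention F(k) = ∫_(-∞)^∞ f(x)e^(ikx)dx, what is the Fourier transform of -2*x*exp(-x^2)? -I*sqrt(pi)*k*exp(-k^2/4)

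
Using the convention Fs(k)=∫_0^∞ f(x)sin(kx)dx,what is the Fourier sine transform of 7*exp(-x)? 7*k/(k^2 + 1)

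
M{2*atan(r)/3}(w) -pi*sec(pi*w/2)/(3*w)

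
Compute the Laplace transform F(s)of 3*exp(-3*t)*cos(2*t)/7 3*(s + 3)/(7*((s + 3)^2 + 4))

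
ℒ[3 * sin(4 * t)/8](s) 3/(2 * (s^2 + 16))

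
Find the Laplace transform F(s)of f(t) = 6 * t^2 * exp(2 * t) 12/(s - 2)^3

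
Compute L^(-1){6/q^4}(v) v^3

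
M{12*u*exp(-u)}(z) 12*gamma(z + 1)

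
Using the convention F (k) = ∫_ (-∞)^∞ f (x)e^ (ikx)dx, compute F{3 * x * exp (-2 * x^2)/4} 3 * sqrt (2) * I * sqrt (pi) * k * exp (-k^2/8)/32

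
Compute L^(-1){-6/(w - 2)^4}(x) -x^3*exp(2*x)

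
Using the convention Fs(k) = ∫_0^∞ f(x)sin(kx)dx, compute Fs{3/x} 3*pi/2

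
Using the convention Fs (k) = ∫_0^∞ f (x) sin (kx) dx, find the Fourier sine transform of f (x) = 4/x 2*pi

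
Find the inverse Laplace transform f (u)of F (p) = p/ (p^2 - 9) cosh (3 * u)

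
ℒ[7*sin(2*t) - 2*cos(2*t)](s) 14/(s^2 + 4) - 2*s/(s^2 + 4)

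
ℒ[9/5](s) 9/(5 * s)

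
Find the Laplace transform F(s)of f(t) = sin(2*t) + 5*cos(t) 5*s/(s^2 + 1) + 2/(s^2 + 4)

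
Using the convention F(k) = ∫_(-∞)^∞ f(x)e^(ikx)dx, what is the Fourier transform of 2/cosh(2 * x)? pi/cosh(pi * k/4)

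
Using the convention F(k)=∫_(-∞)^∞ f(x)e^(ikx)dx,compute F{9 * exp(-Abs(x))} 18/(k^2+1)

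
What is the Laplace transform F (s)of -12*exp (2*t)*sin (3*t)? -36/ ( (s - 2)^2 + 9)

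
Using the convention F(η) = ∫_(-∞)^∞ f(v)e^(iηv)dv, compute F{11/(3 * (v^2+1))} 11 * pi * exp(-Abs(η))/3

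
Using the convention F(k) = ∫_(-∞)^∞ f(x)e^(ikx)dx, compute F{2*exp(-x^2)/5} 2*sqrt(pi)*exp(-k^2/4)/5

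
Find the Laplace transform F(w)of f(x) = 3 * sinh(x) 3/(w^2 - 1)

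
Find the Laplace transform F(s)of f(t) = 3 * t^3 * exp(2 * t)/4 9/(2 * (s - 2)^4)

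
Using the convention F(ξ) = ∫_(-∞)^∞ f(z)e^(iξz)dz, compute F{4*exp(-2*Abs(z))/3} 16/(3*(ξ^2 + 4))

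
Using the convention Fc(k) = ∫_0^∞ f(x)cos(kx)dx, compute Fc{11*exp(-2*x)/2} 11/(k^2 + 4)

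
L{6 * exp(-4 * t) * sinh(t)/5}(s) 6/(5 * ((s + 4)^2 - 1))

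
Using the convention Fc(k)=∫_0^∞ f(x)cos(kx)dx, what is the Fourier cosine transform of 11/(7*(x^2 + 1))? 11*pi*exp(-k)/14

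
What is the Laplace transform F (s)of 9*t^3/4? 27/ (2*s^4)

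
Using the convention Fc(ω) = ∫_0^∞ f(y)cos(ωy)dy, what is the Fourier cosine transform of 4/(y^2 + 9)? 2*pi*exp(-3*ω)/3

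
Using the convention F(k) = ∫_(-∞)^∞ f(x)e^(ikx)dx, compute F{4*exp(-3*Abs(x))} 24/(k^2+9)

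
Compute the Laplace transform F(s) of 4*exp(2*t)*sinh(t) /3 4/(3*((s - 2) ^2 - 1) ) 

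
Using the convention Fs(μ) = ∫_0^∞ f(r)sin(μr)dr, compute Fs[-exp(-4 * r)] -μ/(μ^2+16)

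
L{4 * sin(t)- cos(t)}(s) 4/(s^2 + 1)- s/(s^2 + 1)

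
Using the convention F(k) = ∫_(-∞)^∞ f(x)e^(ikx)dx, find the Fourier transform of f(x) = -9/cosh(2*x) -9*pi/(2*cosh(pi*k/4))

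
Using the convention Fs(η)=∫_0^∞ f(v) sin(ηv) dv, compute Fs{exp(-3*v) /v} atan(η/3) 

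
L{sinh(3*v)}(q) 3/(q^2 - 9)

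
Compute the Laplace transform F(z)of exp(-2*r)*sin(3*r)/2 3/(2*((z + 2)^2 + 9))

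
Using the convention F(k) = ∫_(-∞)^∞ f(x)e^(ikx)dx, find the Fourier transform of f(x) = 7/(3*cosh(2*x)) 7*pi/(6*cosh(pi*k/4))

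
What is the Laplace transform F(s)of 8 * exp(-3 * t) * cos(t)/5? 8 * (s + 3)/(5 * ((s + 3)^2 + 1))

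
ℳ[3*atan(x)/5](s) -3*pi*sec(pi*s/2)/(10*s)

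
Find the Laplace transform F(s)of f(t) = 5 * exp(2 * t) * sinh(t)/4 5/(4 * ((s - 2)^2-1))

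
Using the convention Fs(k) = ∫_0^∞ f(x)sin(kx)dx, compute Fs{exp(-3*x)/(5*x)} atan(k/3)/5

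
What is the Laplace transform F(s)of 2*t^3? 12/s^4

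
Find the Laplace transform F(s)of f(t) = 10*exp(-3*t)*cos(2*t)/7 10*(s + 3)/(7*((s + 3)^2 + 4))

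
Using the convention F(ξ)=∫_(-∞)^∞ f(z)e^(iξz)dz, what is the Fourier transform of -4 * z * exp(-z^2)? -2 * I * sqrt(pi) * ξ * exp(-ξ^2/4)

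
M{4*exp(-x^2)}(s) 2*gamma(s/2)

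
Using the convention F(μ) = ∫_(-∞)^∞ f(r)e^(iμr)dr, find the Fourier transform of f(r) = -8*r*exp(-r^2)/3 -4*I*sqrt(pi)*μ*exp(-μ^2/4)/3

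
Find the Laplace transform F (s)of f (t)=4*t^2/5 8/ (5*s^3)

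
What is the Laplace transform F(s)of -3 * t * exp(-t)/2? -3/(2 * (s + 1)^2)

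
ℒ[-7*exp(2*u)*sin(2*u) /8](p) -7/(4*(p - 2) ^2 + 16) 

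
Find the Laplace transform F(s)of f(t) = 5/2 5/(2*s)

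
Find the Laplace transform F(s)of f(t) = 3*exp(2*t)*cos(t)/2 3*(s - 2)/(2*((s - 2)^2 + 1))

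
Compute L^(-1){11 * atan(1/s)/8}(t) 11 * sin(t)/(8 * t)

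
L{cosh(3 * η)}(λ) λ/(λ^2 - 9)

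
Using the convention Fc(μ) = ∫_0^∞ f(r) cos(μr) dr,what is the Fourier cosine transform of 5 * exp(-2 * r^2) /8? 5 * sqrt(2) * sqrt(pi) * exp(-μ^2/8) /32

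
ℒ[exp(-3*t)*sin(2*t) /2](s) 1/((s + 3) ^2 + 4) 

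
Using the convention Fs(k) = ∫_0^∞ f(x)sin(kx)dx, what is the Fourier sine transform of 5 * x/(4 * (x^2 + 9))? 5 * pi * exp(-3 * k)/8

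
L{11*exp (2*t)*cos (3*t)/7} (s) 11*(s - 2)/ (7*( (s - 2)^2 + 9))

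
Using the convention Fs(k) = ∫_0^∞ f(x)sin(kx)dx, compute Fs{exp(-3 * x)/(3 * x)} atan(k/3)/3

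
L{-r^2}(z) -2/z^3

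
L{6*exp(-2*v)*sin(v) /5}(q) 6/(5*((q + 2) ^2 + 1) ) 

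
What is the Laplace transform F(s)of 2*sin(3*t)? 6/(s^2 + 9)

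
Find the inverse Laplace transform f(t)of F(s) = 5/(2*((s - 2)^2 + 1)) 5*exp(2*t)*sin(t)/2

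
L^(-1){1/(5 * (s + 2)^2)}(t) t * exp(-2 * t)/5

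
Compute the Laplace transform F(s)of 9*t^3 54/s^4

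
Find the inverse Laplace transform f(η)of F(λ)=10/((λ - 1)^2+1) 10 * exp(η) * sin(η)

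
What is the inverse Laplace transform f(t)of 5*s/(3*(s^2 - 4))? 5*cosh(2*t)/3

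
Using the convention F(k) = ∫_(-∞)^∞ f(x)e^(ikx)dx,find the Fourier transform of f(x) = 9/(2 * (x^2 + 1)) 9 * pi * exp(-Abs(k))/2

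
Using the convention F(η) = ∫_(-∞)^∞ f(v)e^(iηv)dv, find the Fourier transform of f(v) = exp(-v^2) sqrt(pi)*exp(-η^2/4)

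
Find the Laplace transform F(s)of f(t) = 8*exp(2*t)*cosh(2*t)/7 8*(s - 2)/(7*s*(s - 4))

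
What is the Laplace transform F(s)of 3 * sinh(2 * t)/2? 3/(s^2 - 4)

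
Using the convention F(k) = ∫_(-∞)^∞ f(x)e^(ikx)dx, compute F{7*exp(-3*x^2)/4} 7*sqrt(3)*sqrt(pi)*exp(-k^2/12)/12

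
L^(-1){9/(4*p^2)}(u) 9*u/4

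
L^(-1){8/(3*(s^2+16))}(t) 2*sin(4*t)/3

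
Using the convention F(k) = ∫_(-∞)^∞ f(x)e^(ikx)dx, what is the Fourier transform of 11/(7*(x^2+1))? 11*pi*exp(-Abs(k))/7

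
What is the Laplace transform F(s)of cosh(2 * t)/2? s/(2 * (s^2 - 4))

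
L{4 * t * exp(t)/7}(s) 4/(7 * (s - 1)^2)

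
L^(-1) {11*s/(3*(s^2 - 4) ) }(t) 11*cosh(2*t) /3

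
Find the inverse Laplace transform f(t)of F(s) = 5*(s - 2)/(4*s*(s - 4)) 5*exp(2*t)*cosh(2*t)/4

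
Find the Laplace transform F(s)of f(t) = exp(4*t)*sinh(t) 1/((s - 4)^2 - 1)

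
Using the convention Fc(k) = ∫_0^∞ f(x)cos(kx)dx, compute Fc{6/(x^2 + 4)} 3*pi*exp(-2*k)/2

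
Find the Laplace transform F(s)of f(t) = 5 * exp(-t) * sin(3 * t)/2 15/(2 * ((s + 1)^2 + 9))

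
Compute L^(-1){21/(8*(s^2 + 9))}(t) 7*sin(3*t)/8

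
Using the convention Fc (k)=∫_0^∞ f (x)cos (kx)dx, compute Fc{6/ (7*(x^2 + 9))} pi*exp (-3*k)/7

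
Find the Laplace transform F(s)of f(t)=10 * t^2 20/s^3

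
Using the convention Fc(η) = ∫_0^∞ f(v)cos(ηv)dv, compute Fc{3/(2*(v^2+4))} 3*pi*exp(-2*η)/8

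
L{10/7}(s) 10/(7*s)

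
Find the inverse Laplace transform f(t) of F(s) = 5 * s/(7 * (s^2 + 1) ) 5 * cos(t) /7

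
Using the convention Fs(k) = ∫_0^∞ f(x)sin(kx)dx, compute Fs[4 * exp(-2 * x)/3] 4 * k/(3 * (k^2+4))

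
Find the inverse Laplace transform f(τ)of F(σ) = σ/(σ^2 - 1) cosh(τ)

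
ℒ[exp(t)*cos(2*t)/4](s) (s - 1)/(4*((s - 1)^2+4))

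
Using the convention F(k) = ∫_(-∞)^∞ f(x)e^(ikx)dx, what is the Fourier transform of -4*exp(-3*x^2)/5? -4*sqrt(3)*sqrt(pi)*exp(-k^2/12)/15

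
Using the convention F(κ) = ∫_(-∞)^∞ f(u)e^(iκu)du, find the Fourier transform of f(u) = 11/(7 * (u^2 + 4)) 11 * pi * exp(-2 * Abs(κ))/14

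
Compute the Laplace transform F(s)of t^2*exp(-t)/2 (s + 1)^(-3)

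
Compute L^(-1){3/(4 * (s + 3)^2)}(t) 3 * t * exp(-3 * t)/4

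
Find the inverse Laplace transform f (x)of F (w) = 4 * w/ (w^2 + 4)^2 x * sin (2 * x)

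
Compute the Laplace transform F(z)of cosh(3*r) z/(z^2 - 9)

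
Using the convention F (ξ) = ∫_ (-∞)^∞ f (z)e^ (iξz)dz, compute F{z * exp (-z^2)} I * sqrt (pi) * ξ * exp (-ξ^2/4)/2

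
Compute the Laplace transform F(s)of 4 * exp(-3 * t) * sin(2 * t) 8/((s + 3)^2 + 4)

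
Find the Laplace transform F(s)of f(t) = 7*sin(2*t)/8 7/(4*(s^2 + 4))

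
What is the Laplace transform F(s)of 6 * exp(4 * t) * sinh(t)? 6/((s - 4)^2 - 1)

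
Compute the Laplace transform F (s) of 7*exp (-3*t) 7/ (s + 3) 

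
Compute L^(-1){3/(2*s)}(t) 3/2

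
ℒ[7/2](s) 7/ (2*s)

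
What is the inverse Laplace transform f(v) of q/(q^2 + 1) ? cos(v) 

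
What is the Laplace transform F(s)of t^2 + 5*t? 2/s^3 + 5/s^2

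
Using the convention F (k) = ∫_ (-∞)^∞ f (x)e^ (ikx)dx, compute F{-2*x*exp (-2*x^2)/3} -sqrt (2)*I*sqrt (pi)*k*exp (-k^2/8)/12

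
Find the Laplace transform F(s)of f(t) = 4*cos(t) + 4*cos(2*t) 4*s/(s^2 + 1) + 4*s/(s^2 + 4)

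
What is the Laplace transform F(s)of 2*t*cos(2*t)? 2*(s^2 - 4)/(s^2 + 4)^2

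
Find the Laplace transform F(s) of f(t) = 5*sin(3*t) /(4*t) 5*atan(3/s) /4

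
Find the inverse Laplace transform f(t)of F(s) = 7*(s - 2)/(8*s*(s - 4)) 7*exp(2*t)*cosh(2*t)/8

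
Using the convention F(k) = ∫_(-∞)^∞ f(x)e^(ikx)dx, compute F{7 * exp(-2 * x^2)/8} 7 * sqrt(2) * sqrt(pi) * exp(-k^2/8)/16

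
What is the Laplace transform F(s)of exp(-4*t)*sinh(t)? 1/((s + 4)^2 - 1)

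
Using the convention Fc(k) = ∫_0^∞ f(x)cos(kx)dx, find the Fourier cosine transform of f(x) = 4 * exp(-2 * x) 8/(k^2 + 4)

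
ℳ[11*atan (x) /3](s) -11*pi*sec (pi*s/2) / (6*s) 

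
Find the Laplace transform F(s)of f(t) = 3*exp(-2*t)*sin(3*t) 9/((s + 2)^2 + 9)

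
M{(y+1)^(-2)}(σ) (-pi*σ+pi)/sin(pi*σ)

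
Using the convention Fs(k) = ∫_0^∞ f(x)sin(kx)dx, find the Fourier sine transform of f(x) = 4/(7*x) 2*pi/7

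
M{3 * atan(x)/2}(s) -3 * pi * sec(pi * s/2)/(4 * s)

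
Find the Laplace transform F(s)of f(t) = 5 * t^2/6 5/(3 * s^3)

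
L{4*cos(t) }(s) 4*s/(s^2 + 1) 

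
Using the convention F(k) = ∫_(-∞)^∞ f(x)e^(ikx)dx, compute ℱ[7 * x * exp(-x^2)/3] 7 * I * sqrt(pi) * k * exp(-k^2/4)/6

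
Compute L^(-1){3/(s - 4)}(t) 3*exp(4*t)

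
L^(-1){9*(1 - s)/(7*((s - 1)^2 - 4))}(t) -9*exp(t)*cosh(2*t)/7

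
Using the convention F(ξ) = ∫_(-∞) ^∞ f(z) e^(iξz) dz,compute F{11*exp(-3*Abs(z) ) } 66/(ξ^2 + 9) 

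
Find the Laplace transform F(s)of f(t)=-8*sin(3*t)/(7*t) -8*atan(3/s)/7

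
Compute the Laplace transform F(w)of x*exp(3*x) (w - 3)^(-2)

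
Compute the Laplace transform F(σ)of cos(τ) σ/(σ^2 + 1)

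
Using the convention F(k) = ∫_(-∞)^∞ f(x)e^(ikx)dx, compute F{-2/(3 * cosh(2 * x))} -pi/(3 * cosh(pi * k/4))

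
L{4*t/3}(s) 4/(3*s^2)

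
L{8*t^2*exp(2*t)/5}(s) 16/(5*(s - 2)^3)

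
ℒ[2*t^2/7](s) 4/(7*s^3)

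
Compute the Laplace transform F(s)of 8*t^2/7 16/(7*s^3)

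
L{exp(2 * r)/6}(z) 1/(6 * (z - 2))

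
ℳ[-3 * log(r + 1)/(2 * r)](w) 3 * pi * csc(pi * w)/(2 * (w - 1))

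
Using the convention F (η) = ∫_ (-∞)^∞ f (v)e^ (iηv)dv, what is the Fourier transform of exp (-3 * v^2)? sqrt (3) * sqrt (pi) * exp (-η^2/12)/3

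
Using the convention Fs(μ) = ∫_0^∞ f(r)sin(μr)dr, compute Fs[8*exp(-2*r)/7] 8*μ/(7*(μ^2 + 4))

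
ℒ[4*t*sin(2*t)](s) 16*s/(s^2 + 4)^2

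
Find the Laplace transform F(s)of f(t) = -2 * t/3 -2/(3 * s^2)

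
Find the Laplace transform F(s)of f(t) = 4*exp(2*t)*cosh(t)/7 4*(s - 2)/(7*((s - 2)^2-1))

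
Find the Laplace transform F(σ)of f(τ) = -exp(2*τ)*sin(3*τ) -3/((σ - 2)^2 + 9)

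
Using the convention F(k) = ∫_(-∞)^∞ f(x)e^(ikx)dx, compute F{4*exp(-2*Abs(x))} 16/(k^2 + 4)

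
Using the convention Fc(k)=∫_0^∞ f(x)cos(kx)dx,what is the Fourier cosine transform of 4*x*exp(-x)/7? 4*(1 - k^2)/(7*(k^2 + 1)^2)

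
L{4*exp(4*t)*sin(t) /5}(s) 4/(5*((s - 4) ^2 + 1) ) 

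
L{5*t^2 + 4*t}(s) 10/s^3 + 4/s^2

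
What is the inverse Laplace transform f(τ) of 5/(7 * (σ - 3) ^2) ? 5 * τ * exp(3 * τ) /7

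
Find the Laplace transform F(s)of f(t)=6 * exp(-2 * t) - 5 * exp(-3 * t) 6/(s+2) - 5/(s+3)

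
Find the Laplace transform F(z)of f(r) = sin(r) 1/(z^2 + 1)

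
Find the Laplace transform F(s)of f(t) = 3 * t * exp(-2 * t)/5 3/(5 * (s + 2)^2)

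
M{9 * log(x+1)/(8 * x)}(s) -9 * pi * csc(pi * s)/(8 * s - 8)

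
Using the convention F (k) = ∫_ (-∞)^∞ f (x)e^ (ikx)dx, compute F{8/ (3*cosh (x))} 8*pi/ (3*cosh (pi*k/2))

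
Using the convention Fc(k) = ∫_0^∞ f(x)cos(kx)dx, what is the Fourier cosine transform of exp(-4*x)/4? 1/(k^2 + 16)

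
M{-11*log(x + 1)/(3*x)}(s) 11*pi*csc(pi*s)/(3*(s - 1))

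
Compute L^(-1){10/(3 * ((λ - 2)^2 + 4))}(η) 5 * exp(2 * η) * sin(2 * η)/3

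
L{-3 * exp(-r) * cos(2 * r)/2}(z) 3 * (-z - 1)/(2 * ((z + 1)^2 + 4))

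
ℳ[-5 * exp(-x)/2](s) -5 * gamma(s)/2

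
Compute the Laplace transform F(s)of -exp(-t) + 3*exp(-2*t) 3/(s + 2) - 1/(s + 1)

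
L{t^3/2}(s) 3/s^4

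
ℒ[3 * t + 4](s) 3/s^2 + 4/s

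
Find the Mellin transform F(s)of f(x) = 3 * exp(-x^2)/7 3 * gamma(s/2)/14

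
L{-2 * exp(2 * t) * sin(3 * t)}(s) -6/((s - 2)^2+9)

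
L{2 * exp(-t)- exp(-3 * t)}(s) 2/(s + 1) - 1/(s + 3)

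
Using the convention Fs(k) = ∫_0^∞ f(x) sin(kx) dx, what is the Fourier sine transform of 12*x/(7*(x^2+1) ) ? 6*pi*exp(-k) /7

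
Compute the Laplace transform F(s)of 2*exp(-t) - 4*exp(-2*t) 2/(s + 1) - 4/(s + 2)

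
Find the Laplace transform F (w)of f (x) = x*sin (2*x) 4*w/ (w^2 + 4)^2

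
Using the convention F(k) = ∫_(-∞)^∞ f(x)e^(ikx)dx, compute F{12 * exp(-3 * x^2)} 4 * sqrt(3) * sqrt(pi) * exp(-k^2/12)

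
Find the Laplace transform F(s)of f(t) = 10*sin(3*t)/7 30/(7*(s^2 + 9))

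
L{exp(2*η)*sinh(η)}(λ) 1/((λ - 2)^2 - 1)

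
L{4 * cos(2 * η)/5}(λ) 4 * λ/(5 * (λ^2 + 4))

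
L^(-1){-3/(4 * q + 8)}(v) -3 * exp(-2 * v)/4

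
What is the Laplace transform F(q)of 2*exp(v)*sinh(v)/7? 2/(7*q*(q - 2))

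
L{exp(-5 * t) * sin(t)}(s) 1/((s + 5)^2 + 1)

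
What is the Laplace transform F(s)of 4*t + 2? 2/s + 4/s^2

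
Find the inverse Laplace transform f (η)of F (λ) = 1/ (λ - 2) exp (2*η)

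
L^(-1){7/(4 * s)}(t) 7/4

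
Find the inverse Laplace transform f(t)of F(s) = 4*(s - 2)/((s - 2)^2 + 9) 4*exp(2*t)*cos(3*t)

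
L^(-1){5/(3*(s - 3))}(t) 5*exp(3*t)/3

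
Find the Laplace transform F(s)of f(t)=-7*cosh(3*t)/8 -7*s/(8*s^2 - 72)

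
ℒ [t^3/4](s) 3/(2*s^4)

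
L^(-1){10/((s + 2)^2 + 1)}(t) 10*exp(-2*t)*sin(t)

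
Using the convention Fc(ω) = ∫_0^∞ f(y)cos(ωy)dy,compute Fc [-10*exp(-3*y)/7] -30/(7*ω^2+63)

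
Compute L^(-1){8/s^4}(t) 4 * t^3/3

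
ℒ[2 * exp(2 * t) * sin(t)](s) 2/((s - 2)^2+1)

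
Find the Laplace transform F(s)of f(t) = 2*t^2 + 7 7/s + 4/s^3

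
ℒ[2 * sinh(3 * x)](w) 6/(w^2-9)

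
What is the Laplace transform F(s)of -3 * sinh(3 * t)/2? -9/(2 * s^2 - 18)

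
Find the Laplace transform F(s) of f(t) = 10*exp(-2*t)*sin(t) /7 10/(7*((s+2) ^2+1) ) 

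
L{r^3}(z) 6/z^4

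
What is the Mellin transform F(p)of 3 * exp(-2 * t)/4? 3 * gamma(p)/(4 * 2^p)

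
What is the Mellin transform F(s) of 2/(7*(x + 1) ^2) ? -2*pi*(s - 1) /(7*sin(pi*s) ) 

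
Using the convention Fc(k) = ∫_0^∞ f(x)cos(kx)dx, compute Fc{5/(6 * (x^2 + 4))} 5 * pi * exp(-2 * k)/24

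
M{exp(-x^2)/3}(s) gamma(s/2)/6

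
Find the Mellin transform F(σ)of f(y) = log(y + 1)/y -pi*csc(pi*σ)/(σ - 1)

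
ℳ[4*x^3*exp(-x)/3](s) 4*gamma(s+3)/3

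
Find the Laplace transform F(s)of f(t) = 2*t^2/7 4/(7*s^3)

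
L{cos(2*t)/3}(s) s/(3*(s^2 + 4))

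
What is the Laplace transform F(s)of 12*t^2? 24/s^3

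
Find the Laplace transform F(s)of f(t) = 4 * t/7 4/(7 * s^2)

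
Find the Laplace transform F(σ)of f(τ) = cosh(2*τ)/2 σ/(2*(σ^2 - 4))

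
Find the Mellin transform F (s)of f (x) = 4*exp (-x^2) 2*gamma (s/2)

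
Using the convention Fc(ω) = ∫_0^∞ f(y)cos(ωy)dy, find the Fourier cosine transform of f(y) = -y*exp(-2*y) (ω^2 - 4)/(ω^2 + 4)^2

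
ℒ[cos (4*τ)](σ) σ/ (σ^2 + 16)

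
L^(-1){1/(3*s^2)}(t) t/3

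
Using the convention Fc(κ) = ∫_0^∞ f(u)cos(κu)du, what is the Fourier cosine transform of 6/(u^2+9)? pi*exp(-3*κ)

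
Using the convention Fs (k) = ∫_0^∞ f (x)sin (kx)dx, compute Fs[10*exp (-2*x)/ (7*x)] 10*atan (k/2)/7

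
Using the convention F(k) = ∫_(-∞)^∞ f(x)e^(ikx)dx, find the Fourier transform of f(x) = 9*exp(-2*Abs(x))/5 36/(5*(k^2 + 4))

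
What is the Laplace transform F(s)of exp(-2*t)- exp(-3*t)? 1/(s+2) - 1/(s+3)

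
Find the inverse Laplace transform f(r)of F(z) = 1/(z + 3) exp(-3 * r)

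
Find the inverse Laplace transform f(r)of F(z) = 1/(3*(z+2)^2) r*exp(-2*r)/3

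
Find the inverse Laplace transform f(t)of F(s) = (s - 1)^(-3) t^2*exp(t)/2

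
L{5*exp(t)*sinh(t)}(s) 5/(s*(s - 2))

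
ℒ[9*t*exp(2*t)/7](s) 9/(7*(s - 2)^2)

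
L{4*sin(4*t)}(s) 16/(s^2+16)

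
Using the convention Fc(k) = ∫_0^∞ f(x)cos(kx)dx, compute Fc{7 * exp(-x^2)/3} 7 * sqrt(pi) * exp(-k^2/4)/6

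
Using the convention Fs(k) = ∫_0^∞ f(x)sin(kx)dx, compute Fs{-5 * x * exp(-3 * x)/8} -15 * k/(4 * (k^2 + 9)^2)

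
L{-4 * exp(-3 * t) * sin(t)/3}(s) -4/(3 * (s + 3)^2 + 3)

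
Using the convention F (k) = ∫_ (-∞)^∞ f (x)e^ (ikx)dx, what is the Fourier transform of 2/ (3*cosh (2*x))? pi/ (3*cosh (pi*k/4))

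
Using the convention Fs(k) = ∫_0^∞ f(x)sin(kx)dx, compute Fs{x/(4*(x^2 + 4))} pi*exp(-2*k)/8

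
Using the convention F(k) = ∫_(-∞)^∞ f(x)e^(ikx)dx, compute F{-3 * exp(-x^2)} -3 * sqrt(pi) * exp(-k^2/4)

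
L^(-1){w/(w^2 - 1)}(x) cosh(x)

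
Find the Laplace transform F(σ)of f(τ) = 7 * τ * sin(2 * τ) 28 * σ/(σ^2 + 4)^2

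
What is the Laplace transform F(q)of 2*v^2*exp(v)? 4/(q - 1)^3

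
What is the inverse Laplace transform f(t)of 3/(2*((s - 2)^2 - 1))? 3*exp(2*t)*sinh(t)/2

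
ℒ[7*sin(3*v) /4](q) 21/(4*(q^2+9) ) 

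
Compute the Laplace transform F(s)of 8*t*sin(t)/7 16*s/(7*(s^2 + 1)^2)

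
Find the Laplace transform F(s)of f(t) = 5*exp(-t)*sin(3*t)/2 15/(2*((s + 1)^2 + 9))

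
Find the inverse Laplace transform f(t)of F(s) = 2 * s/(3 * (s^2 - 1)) 2 * cosh(t)/3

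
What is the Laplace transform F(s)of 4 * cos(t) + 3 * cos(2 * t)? 4 * s/(s^2 + 1) + 3 * s/(s^2 + 4)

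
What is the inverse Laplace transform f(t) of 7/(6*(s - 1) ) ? 7*exp(t) /6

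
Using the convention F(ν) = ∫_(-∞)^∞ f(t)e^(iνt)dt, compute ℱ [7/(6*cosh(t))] 7*pi/(6*cosh(pi*ν/2))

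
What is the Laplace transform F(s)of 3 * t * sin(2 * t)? 12 * s/(s^2 + 4)^2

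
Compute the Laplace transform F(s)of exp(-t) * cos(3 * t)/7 (s + 1)/(7 * ((s + 1)^2 + 9))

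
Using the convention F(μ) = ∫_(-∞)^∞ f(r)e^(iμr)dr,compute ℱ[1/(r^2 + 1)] pi*exp(-Abs(μ))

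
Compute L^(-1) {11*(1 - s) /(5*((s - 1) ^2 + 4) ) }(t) -11*exp(t)*cos(2*t) /5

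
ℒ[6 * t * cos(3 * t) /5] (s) 6 * (s^2 - 9) /(5 * (s^2 + 9) ^2) 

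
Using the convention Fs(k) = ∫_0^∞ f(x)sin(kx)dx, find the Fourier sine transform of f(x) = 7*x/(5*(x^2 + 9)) 7*pi*exp(-3*k)/10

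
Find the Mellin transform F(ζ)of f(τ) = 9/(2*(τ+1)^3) 9*pi*(ζ - 2)*(ζ - 1)/(4*sin(pi*ζ))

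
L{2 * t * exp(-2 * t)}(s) 2/(s + 2)^2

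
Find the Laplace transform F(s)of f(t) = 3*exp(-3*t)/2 3/(2*(s+3))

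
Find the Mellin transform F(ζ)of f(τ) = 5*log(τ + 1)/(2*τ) -5*pi*csc(pi*ζ)/(2*ζ - 2)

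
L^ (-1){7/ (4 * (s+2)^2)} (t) 7 * t * exp (-2 * t)/4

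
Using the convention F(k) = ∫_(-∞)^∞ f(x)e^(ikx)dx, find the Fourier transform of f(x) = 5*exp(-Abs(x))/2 5/(k^2+1)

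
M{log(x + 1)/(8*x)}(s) -pi*csc(pi*s)/(8*s - 8)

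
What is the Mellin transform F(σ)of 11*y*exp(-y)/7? 11*gamma(σ + 1)/7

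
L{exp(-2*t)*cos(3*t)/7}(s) (s + 2)/(7*((s + 2)^2 + 9))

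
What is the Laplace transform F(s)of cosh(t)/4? s/(4*(s^2 - 1))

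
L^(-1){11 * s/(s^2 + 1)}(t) 11 * cos(t)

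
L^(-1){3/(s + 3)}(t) 3*exp(-3*t)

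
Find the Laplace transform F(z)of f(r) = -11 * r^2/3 -22/(3 * z^3)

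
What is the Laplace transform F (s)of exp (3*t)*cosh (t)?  (s - 3)/ ( (s - 3)^2 - 1)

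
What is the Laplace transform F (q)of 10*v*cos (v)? 10*(q^2 - 1)/ (q^2 + 1)^2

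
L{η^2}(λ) 2/λ^3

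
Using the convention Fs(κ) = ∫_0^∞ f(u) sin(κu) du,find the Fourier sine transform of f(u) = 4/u 2*pi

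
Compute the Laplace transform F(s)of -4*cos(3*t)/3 -4*s/(3*s^2 + 27)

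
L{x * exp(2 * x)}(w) (w - 2)^(-2)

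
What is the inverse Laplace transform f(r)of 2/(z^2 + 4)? sin(2*r)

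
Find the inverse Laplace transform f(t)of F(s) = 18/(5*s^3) 9*t^2/5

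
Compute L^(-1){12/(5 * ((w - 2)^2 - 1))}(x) 12 * exp(2 * x) * sinh(x)/5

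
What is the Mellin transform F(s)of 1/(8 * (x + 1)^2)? (-pi * s + pi)/(8 * sin(pi * s))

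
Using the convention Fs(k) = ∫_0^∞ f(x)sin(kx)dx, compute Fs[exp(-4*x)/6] k/(6*(k^2+16))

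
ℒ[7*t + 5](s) 7/s^2 + 5/s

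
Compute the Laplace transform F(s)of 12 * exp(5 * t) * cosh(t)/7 12 * (s - 5)/(7 * ((s - 5)^2-1))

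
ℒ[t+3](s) 3/s+s^(-2)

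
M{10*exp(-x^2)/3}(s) 5*gamma(s/2)/3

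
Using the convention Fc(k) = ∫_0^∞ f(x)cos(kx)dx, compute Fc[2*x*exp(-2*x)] 2*(4 - k^2)/(k^2 + 4)^2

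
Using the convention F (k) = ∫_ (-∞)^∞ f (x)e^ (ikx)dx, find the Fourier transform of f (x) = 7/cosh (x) 7*pi/cosh (pi*k/2)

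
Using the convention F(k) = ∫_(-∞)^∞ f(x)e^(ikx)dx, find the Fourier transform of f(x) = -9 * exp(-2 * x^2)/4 -9 * sqrt(2) * sqrt(pi) * exp(-k^2/8)/8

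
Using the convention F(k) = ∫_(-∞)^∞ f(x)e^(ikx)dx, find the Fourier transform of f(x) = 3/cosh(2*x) 3*pi/(2*cosh(pi*k/4))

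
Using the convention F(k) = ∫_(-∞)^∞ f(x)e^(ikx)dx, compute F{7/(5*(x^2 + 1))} 7*pi*exp(-Abs(k))/5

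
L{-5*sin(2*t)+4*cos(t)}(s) 4*s/(s^2+1) - 10/(s^2+4)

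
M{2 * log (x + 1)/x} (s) -2 * pi * csc (pi * s)/ (s - 1)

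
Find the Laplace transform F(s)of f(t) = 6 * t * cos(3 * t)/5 6 * (s^2 - 9)/(5 * (s^2 + 9)^2)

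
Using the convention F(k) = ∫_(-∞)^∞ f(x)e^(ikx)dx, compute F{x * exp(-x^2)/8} I * sqrt(pi) * k * exp(-k^2/4)/16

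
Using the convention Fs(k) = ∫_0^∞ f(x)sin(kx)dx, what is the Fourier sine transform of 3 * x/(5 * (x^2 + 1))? 3 * pi * exp(-k)/10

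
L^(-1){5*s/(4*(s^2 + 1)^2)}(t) 5*t*sin(t)/8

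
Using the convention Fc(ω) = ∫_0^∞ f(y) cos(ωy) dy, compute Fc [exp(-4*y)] 4/(ω^2+16) 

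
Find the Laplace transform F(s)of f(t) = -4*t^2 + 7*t 7/s^2 - 8/s^3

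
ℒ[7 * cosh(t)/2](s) 7 * s/(2 * (s^2 - 1))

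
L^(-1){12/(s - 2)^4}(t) 2*t^3*exp(2*t)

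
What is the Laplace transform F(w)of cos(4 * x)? w/(w^2 + 16)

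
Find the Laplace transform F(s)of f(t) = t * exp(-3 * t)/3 1/(3 * (s + 3)^2)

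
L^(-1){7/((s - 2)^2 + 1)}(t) 7 * exp(2 * t) * sin(t)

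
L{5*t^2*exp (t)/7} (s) 10/ (7*(s - 1)^3)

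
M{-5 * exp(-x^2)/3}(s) -5 * gamma(s/2)/6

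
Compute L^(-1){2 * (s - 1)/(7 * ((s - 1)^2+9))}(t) 2 * exp(t) * cos(3 * t)/7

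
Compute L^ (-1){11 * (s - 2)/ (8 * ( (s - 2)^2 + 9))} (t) 11 * exp (2 * t) * cos (3 * t)/8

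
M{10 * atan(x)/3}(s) -5 * pi * sec(pi * s/2)/(3 * s)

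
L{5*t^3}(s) 30/s^4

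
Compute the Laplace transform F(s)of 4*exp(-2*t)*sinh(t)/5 4/(5*((s + 2)^2 - 1))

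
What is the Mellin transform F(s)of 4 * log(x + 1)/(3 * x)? -4 * pi * csc(pi * s)/(3 * s - 3)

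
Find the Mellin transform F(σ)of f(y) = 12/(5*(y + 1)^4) 2*gamma(σ)*gamma(4 - σ)/5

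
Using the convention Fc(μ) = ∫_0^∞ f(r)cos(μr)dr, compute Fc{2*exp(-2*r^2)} sqrt(2)*sqrt(pi)*exp(-μ^2/8)/2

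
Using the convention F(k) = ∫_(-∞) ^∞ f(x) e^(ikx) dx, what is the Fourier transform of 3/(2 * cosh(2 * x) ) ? 3 * pi/(4 * cosh(pi * k/4) ) 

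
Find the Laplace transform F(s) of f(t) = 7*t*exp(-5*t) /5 7/(5*(s + 5) ^2) 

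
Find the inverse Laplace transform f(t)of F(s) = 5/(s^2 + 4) 5 * sin(2 * t)/2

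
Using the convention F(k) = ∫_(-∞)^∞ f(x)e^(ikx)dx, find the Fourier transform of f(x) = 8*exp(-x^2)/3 8*sqrt(pi)*exp(-k^2/4)/3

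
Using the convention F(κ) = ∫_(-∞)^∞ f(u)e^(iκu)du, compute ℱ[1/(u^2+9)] pi*exp(-3*Abs(κ))/3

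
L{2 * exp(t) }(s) 2/(s - 1) 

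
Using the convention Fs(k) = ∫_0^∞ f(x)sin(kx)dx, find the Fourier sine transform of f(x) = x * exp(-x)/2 k/(k^2 + 1)^2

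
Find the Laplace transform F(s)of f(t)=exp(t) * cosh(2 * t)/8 (s - 1)/(8 * ((s - 1)^2 - 4))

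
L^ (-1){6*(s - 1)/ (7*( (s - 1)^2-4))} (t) 6*exp (t)*cosh (2*t)/7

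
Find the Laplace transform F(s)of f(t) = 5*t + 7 7/s + 5/s^2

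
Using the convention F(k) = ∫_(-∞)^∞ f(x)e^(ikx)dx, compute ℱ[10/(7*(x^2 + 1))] 10*pi*exp(-Abs(k))/7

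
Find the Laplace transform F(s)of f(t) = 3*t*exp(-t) 3/(s+1)^2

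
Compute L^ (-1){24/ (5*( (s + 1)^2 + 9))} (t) 8*exp (-t)*sin (3*t)/5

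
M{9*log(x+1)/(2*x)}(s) -9*pi*csc(pi*s)/(2*s - 2)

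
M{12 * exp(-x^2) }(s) 6 * gamma(s/2) 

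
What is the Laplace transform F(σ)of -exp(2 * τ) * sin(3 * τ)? -3/((σ - 2)^2 + 9)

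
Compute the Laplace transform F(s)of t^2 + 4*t 4/s^2 + 2/s^3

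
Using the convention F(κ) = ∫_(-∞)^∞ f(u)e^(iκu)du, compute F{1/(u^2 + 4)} pi * exp(-2 * Abs(κ))/2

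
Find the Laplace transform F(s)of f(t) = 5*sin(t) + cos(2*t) s/(s^2 + 4) + 5/(s^2 + 1)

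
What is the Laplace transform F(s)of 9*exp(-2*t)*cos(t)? 9*(s+2)/((s+2)^2+1)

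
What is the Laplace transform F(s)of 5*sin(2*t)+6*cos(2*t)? 6*s/(s^2+4)+10/(s^2+4)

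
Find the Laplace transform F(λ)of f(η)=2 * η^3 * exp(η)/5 12/(5 * (λ - 1)^4)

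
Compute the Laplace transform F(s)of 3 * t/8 3/(8 * s^2)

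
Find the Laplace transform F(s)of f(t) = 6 6/s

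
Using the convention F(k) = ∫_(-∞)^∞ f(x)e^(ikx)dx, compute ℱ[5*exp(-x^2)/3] 5*sqrt(pi)*exp(-k^2/4)/3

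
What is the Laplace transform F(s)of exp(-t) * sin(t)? 1/((s + 1)^2 + 1)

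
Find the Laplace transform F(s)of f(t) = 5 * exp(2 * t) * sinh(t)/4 5/(4 * ((s - 2)^2-1))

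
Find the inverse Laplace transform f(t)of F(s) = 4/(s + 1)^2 4 * t * exp(-t)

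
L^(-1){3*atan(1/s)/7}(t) 3*sin(t)/(7*t)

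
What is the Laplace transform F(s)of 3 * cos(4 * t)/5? 3 * s/(5 * (s^2+16))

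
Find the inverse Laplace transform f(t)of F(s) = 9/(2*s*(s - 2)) 9*exp(t)*sinh(t)/2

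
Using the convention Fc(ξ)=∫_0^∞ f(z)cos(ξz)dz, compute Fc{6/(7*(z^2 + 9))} pi*exp(-3*ξ)/7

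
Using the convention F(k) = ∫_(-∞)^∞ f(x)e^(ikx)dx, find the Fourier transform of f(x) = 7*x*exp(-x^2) 7*I*sqrt(pi)*k*exp(-k^2/4)/2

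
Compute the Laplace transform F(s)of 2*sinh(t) 2/(s^2 - 1)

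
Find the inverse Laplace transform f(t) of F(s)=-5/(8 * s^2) -5 * t/8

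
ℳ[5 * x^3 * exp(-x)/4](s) 5 * gamma(s + 3)/4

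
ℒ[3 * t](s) 3/s^2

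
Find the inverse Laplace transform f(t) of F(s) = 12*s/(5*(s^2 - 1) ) 12*cosh(t) /5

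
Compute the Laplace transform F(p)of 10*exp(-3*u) 10/(p+3)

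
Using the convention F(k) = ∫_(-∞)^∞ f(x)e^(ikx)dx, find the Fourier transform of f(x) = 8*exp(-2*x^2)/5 4*sqrt(2)*sqrt(pi)*exp(-k^2/8)/5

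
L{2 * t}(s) 2/s^2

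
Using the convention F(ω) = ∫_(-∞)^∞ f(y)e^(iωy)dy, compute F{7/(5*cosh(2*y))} 7*pi/(10*cosh(pi*ω/4))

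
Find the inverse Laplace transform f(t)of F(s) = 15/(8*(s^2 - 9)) 5*sinh(3*t)/8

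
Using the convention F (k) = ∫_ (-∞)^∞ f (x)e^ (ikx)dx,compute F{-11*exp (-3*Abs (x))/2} -33/ (k^2 + 9)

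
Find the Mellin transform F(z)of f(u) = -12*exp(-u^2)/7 -6*gamma(z/2)/7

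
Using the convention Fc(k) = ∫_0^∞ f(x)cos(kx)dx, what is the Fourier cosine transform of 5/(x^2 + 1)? 5*pi*exp(-k)/2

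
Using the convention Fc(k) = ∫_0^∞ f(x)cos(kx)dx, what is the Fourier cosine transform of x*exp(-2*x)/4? (4 - k^2)/(4*(k^2 + 4)^2)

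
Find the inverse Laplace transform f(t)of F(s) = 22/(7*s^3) 11*t^2/7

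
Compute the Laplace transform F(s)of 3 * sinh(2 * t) 6/(s^2 - 4)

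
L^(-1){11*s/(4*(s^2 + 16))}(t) 11*cos(4*t)/4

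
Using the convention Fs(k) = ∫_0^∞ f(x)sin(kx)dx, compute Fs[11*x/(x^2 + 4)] 11*pi*exp(-2*k)/2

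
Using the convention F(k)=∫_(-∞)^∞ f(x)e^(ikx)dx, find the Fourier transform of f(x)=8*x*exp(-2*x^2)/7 sqrt(2)*I*sqrt(pi)*k*exp(-k^2/8)/7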